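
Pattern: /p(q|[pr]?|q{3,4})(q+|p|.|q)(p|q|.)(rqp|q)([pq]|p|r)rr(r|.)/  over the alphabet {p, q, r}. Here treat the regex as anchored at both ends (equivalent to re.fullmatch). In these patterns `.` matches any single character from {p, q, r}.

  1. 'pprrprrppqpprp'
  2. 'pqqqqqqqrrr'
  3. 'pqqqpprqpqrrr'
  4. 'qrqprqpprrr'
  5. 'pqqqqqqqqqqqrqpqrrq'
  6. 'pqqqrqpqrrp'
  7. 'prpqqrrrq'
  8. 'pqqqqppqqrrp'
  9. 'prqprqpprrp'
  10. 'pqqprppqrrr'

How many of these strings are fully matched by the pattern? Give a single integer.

7

1 → no match
2. 'pqqqqqqqrrr' → match
3 → match
4. 'qrqprqpprrr' → no match — must start with 'p'
5 → match
6. 'pqqqrqpqrrp' → match
7. 'prpqqrrrq' → match
8. 'pqqqqppqqrrp' → match
9. 'prqprqpprrp' → match
10. 'pqqprppqrrr' → no match
Total matched: 7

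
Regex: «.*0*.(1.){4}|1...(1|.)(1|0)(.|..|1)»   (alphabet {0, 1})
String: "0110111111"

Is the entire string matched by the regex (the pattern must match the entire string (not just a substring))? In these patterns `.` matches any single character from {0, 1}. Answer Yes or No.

Yes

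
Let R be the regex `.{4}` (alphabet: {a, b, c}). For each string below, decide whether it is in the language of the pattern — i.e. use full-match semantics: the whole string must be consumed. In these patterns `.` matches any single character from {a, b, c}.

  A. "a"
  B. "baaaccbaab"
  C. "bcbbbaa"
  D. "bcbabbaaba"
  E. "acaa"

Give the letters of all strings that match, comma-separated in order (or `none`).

A → no match
B → no match
C → no match
D → no match
E → match

E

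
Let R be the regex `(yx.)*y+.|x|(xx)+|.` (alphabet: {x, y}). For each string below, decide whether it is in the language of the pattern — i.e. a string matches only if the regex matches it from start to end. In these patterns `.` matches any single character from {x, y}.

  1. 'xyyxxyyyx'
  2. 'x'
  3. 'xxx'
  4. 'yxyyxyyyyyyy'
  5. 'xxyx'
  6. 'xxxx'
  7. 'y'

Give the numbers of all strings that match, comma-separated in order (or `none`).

1 → no match
2 → match
3 → no match
4 → match
5 → no match
6 → match
7 → match

2, 4, 6, 7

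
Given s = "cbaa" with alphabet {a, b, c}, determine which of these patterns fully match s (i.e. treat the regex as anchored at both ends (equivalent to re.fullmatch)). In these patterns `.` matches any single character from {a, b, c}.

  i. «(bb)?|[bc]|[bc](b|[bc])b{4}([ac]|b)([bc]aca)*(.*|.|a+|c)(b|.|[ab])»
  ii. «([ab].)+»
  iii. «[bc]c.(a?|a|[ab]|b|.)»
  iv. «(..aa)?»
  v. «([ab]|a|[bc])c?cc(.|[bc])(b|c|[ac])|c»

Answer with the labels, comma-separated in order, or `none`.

i → no match
ii → no match
iii → no match
iv → match
v → no match

iv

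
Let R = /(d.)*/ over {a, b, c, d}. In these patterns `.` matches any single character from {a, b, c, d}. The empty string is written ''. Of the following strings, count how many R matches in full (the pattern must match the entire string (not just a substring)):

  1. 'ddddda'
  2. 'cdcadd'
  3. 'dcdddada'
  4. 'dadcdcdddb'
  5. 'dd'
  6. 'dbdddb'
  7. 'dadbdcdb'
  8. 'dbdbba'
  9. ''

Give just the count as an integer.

7

1 → match
2 → no match
3 → match
4 → match
5 → match
6 → match
7 → match
8 → no match
9 → match
Total matched: 7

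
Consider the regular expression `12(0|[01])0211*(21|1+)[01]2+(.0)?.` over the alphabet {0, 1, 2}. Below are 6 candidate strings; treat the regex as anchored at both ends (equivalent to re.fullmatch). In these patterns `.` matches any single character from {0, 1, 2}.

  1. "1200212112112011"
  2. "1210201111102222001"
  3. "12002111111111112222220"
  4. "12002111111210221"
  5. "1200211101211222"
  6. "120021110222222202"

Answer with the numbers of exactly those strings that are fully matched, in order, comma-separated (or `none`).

3, 4, 6

1 → no match
2 → no match
3 → match
4 → match
5 → no match
6 → match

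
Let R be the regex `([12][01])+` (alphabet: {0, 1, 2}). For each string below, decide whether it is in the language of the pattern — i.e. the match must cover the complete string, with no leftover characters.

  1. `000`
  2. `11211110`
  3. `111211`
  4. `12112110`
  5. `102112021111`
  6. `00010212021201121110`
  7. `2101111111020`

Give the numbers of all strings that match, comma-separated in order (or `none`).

2

1 → no match
2 → match
3 → no match
4 → no match
5 → no match
6 → no match
7 → no match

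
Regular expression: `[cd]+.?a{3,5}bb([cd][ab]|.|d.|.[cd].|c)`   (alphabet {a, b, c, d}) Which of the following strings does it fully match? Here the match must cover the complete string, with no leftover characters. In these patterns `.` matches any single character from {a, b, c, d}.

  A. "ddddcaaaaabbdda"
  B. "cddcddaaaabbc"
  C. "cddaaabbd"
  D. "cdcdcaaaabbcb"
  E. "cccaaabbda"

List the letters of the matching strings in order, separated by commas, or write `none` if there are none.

A → match
B → match
C → match
D → match
E → match

A, B, C, D, E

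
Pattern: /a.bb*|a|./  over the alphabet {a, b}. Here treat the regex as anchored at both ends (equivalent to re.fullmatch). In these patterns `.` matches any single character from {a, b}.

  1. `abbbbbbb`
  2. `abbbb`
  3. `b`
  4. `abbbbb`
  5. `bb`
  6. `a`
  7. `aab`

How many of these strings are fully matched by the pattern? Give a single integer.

6

1 → match
2 → match
3 → match
4 → match
5 → no match
6 → match
7 → match
Total matched: 6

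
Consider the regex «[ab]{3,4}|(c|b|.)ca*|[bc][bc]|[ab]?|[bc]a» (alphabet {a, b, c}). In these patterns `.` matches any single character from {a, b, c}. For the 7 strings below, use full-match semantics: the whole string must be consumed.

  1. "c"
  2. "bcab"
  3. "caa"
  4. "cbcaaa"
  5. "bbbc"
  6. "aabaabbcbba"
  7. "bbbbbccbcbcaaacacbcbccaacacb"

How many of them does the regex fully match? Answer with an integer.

0

1. "c" → no match
2. "bcab" → no match
3. "caa" → no match
4. "cbcaaa" → no match
5. "bbbc" → no match
6. "aabaabbcbba" → no match
7 → no match
Total matched: 0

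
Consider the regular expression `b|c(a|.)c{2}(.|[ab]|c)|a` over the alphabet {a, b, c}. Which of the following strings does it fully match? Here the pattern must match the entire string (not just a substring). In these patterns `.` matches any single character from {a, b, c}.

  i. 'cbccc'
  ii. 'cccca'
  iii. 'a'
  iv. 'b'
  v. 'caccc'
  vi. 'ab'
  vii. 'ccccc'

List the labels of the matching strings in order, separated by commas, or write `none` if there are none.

i → match
ii → match
iii → match
iv → match
v → match
vi → no match
vii → match

i, ii, iii, iv, v, vii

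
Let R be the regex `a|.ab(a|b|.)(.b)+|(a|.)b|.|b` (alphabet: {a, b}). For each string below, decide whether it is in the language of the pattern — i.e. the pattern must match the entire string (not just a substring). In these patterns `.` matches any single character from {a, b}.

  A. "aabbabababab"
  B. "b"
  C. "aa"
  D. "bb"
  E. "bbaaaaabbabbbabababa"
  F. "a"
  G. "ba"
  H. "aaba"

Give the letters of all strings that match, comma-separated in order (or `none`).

A → match
B → match
C → no match
D → match
E → no match
F → match
G → no match
H → no match

A, B, D, F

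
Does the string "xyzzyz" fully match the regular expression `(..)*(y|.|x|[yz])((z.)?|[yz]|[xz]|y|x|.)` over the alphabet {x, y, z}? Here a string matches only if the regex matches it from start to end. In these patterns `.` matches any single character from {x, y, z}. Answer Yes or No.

Yes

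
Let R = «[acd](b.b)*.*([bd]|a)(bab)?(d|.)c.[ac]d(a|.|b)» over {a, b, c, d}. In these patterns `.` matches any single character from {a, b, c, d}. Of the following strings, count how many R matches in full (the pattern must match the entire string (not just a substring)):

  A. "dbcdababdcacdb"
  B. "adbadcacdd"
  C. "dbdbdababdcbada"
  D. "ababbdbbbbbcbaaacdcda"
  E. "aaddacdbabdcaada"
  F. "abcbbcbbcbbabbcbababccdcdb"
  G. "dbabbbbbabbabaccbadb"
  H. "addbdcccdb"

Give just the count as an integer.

A → match
B → match
C → match
D → match
E → match
F → match
G → match
H → match
Total matched: 8

8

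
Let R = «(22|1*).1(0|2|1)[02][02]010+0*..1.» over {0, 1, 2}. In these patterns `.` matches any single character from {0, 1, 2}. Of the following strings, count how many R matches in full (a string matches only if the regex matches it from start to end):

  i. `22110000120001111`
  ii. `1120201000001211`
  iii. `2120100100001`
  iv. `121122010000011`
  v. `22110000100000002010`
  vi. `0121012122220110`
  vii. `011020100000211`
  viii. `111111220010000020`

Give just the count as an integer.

i → no match
ii → match
iii → no match
iv → match
v → match
vi → no match
vii → match
viii → no match
Total matched: 4

4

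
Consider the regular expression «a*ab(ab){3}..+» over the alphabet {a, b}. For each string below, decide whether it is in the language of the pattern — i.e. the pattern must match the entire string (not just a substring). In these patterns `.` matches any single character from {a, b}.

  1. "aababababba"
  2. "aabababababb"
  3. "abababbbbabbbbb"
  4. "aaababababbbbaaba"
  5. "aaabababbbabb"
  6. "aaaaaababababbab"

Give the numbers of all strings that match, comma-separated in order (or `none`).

1, 2, 4, 6

1. "aababababba" → match
2. "aabababababb" → match
3 → no match
4 → match
5 → no match
6 → match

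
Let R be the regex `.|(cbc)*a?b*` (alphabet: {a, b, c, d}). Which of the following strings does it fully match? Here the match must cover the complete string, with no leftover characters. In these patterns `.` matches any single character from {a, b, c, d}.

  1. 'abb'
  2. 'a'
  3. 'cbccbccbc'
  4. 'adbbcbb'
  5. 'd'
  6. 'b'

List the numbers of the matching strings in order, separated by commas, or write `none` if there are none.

1 → match
2 → match
3 → match
4 → no match
5 → match
6 → match

1, 2, 3, 5, 6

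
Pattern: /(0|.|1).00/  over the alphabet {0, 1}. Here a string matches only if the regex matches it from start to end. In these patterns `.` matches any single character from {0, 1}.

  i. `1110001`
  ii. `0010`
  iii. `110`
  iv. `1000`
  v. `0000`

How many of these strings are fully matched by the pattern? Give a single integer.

i → no match — must end with `00`
ii → no match — must end with `00`
iii → no match — must end with `00`
iv → match
v → match
Total matched: 2

2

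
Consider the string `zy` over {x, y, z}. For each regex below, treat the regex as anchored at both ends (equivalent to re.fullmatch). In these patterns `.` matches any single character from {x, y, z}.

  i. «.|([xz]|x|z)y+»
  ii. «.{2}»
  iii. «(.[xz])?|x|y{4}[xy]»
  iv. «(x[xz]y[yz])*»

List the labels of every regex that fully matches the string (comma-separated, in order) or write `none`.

i → match
ii → match
iii → no match
iv → no match

i, ii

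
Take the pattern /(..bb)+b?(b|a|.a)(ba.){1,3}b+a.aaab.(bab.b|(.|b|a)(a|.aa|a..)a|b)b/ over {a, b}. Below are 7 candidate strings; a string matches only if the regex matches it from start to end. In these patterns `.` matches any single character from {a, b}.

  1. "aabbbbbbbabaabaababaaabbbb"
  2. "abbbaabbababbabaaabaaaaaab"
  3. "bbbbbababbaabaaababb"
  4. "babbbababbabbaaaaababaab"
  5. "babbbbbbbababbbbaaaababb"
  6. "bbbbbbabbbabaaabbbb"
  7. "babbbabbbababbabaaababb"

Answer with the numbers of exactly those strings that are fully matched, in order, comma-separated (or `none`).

1 → match
2 → match
3 → no match
4 → match
5 → no match
6 → match
7 → match

1, 2, 4, 6, 7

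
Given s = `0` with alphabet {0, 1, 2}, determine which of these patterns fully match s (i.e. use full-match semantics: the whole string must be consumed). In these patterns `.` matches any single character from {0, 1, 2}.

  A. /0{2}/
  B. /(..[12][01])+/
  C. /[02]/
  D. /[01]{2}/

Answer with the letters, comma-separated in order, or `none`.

C

A → no match
B → no match
C → match
D → no match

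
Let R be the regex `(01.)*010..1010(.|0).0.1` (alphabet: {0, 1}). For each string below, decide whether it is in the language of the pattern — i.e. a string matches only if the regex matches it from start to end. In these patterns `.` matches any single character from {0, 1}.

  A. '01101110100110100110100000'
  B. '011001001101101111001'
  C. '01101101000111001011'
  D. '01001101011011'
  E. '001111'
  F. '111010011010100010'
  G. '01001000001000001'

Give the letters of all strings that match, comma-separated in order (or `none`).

D

A → no match — must end with '1'
B → no match
C → no match
D → match
E → no match
F → no match — must end with '1'
G → no match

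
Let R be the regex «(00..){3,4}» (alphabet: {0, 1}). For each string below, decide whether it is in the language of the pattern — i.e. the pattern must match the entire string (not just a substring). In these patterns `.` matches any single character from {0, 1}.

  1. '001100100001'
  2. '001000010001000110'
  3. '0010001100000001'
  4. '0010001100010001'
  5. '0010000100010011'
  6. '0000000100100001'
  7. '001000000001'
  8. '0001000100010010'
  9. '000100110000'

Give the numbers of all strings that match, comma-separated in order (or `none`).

1, 3, 4, 5, 6, 7, 8, 9

1 → match
2 → no match
3 → match
4 → match
5 → match
6 → match
7 → match
8 → match
9 → match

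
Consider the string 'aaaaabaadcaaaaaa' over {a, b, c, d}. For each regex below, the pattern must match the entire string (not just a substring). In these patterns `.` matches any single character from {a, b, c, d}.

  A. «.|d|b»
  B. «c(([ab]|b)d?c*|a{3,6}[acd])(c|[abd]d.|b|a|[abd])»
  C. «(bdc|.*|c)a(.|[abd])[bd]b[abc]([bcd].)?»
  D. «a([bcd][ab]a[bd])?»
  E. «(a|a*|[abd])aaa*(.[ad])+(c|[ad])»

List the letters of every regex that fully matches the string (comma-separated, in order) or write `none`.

E

A → no match
B → no match — must start with 'c'
C → no match
D → no match
E → match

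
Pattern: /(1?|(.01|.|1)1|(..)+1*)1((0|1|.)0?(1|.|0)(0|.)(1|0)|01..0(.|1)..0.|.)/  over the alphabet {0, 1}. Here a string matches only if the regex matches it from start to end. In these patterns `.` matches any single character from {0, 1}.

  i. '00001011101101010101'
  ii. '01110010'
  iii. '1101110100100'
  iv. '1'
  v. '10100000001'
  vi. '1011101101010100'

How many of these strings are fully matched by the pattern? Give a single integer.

2

i → no match
ii. '01110010' → match
iii → no match
iv. '1' → no match
v. '10100000001' → match
vi → no match
Total matched: 2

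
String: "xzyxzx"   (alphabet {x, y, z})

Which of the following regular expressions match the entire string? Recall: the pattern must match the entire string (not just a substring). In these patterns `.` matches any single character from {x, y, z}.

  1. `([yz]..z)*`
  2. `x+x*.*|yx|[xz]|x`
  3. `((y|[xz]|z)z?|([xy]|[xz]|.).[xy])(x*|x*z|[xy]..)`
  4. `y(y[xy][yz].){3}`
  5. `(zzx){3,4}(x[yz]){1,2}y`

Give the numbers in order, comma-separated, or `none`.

2, 3

1 → no match
2 → match
3 → match
4 → no match — must start with "yy"
5 → no match — must start with "zzx"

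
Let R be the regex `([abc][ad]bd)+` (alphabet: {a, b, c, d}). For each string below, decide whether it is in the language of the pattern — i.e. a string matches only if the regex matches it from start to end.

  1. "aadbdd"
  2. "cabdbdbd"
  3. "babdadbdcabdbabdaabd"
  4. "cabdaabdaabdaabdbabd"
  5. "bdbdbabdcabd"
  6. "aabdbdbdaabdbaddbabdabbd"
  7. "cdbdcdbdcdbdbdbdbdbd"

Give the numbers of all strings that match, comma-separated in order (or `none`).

2, 3, 4, 5, 7

1 → no match — must end with "bd"
2 → match
3 → match
4 → match
5 → match
6 → no match
7 → match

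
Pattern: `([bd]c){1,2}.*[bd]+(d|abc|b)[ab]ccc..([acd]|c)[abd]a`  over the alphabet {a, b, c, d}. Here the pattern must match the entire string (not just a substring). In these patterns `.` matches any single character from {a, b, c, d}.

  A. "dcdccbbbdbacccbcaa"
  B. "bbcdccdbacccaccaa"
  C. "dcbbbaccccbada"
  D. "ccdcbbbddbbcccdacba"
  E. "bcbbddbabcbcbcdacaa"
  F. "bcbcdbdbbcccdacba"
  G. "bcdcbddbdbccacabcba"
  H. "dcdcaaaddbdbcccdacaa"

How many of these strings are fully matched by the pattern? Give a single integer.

3

A → no match
B → no match
C → match
D → no match
E → no match
F → match
G → no match
H → match
Total matched: 3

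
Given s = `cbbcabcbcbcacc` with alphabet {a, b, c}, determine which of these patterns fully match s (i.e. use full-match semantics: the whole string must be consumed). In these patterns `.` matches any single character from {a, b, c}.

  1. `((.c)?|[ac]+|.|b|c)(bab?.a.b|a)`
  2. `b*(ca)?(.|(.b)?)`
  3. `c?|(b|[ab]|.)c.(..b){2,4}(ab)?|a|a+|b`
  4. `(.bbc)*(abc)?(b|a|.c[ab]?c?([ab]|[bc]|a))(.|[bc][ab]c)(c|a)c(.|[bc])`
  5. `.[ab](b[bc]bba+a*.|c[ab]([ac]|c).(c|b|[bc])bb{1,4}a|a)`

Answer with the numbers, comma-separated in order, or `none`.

1 → no match
2 → no match
3 → no match
4 → match
5 → no match

4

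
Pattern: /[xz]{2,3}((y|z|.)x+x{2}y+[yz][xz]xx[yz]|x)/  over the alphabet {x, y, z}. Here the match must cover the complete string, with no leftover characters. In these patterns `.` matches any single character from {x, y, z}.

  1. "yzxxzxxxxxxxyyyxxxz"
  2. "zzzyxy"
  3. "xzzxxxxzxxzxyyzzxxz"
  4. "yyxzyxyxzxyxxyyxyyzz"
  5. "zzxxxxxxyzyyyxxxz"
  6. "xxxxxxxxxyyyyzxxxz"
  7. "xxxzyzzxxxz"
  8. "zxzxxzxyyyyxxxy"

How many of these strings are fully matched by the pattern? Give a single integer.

1

1 → no match
2 → no match
3 → no match
4 → no match
5 → no match
6 → match
7 → no match
8 → no match
Total matched: 1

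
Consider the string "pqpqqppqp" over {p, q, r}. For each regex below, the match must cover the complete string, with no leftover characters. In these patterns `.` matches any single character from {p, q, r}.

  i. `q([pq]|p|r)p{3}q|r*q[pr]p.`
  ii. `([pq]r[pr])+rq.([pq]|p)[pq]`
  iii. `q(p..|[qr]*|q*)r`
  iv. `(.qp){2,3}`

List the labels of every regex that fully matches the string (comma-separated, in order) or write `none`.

i → no match
ii → no match
iii → no match — must start with "q"
iv → match

iv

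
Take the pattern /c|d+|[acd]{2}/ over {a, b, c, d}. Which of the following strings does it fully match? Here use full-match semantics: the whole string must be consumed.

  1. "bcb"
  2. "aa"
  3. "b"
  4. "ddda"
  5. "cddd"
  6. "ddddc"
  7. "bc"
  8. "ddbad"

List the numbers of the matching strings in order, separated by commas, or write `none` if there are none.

2

1 → no match
2 → match
3 → no match
4 → no match
5 → no match
6 → no match
7 → no match
8 → no match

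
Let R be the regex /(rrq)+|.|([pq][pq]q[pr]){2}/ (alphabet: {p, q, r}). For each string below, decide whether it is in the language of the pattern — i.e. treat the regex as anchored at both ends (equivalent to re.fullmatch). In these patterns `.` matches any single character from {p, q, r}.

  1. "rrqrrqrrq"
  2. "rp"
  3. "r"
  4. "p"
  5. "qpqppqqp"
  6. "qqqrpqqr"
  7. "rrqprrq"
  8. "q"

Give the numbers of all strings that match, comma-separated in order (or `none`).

1, 3, 4, 5, 6, 8

1. "rrqrrqrrq" → match
2. "rp" → no match
3. "r" → match
4. "p" → match
5. "qpqppqqp" → match
6. "qqqrpqqr" → match
7. "rrqprrq" → no match
8. "q" → match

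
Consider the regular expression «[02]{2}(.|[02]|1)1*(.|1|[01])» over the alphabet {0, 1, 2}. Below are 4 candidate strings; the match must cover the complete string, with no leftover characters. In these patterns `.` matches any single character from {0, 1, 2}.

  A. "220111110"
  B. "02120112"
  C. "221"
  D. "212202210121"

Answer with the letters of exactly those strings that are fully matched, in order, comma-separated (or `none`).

A → match
B → no match
C → no match
D → no match

A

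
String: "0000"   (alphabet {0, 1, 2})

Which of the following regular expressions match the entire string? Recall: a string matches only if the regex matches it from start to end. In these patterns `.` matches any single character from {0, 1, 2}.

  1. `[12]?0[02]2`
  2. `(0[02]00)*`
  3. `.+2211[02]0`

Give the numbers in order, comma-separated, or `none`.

2

1 → no match — must end with "2"
2 → match
3 → no match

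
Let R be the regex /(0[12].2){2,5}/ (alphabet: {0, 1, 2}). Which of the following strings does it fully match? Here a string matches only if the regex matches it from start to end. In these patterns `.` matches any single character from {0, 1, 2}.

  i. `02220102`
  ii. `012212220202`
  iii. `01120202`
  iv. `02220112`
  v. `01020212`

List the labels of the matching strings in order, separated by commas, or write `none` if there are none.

i, iii, iv, v

i. `02220102` → match
ii. `012212220202` → no match
iii. `01120202` → match
iv. `02220112` → match
v. `01020212` → match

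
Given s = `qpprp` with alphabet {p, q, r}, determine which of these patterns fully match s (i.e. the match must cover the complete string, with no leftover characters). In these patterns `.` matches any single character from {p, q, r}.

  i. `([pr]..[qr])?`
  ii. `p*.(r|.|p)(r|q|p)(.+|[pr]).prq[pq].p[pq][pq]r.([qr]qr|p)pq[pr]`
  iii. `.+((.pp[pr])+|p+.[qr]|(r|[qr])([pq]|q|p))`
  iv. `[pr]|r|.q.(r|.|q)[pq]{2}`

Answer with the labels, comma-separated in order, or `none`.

i → no match
ii → no match
iii → match
iv → no match

iii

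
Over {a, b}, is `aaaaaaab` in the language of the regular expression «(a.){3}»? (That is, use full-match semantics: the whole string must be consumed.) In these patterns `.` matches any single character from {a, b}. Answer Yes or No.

No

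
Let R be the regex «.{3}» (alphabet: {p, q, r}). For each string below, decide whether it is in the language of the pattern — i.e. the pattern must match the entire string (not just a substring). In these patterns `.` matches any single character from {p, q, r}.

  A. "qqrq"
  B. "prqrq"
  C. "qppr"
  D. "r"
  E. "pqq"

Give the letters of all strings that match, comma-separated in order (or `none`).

A → no match
B → no match
C → no match
D → no match
E → match

E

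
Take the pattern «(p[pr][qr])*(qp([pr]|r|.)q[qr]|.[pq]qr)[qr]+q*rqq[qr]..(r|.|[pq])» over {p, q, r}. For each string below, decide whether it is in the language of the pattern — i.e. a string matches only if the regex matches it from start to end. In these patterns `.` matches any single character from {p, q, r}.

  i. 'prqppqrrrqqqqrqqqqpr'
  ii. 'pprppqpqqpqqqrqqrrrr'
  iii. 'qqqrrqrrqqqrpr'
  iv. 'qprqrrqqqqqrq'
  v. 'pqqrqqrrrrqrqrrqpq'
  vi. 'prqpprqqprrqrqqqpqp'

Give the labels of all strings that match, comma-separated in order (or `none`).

i, iii

i → match
ii → no match
iii → match
iv → no match
v → no match
vi → no match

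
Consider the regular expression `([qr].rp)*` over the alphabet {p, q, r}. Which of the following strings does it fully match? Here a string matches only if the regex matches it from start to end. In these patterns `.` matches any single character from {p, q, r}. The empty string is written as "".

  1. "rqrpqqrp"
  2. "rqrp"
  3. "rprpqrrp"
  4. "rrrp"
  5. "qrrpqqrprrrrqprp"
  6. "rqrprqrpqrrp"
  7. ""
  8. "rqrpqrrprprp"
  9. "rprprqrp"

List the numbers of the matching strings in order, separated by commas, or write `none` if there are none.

1 → match
2 → match
3 → match
4 → match
5 → no match
6 → match
7 → match
8 → match
9 → match

1, 2, 3, 4, 6, 7, 8, 9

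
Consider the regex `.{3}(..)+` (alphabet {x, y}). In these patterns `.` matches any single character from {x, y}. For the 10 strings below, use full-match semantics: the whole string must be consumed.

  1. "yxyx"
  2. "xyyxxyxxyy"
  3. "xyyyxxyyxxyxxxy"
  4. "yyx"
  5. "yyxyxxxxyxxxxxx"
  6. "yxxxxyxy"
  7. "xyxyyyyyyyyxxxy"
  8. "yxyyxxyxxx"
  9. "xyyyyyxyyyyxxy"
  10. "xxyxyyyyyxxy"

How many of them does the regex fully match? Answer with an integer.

3

1. "yxyx" → no match
2. "xyyxxyxxyy" → no match
3 → match
4. "yyx" → no match
5 → match
6. "yxxxxyxy" → no match
7 → match
8. "yxyyxxyxxx" → no match
9 → no match
10. "xxyxyyyyyxxy" → no match
Total matched: 3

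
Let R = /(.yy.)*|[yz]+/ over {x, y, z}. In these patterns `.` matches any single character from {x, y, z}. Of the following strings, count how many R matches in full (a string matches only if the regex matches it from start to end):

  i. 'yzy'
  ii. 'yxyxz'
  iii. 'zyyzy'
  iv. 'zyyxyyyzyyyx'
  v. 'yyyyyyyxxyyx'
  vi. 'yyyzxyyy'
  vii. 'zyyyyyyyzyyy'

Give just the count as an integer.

i → match
ii → no match
iii → match
iv → match
v → match
vi → match
vii → match
Total matched: 6

6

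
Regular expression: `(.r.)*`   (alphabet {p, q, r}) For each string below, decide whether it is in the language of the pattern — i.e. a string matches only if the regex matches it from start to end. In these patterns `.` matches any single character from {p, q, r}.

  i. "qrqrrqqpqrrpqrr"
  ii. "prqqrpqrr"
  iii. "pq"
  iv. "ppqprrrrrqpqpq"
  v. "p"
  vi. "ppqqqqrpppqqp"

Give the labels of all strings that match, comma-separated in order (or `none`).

ii

i → no match
ii → match
iii → no match
iv → no match
v → no match
vi → no match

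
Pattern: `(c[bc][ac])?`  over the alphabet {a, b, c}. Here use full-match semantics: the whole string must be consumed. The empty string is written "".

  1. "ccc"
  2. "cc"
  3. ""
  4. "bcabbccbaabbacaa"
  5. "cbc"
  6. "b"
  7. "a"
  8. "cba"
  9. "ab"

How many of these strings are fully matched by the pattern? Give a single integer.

1 → match
2 → no match
3 → match
4 → no match
5 → match
6 → no match
7 → no match
8 → match
9 → no match
Total matched: 4

4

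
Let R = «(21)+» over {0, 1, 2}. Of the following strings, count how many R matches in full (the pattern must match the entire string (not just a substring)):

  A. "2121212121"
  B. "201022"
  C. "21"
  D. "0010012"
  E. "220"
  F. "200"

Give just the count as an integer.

2

A → match
B → no match — must start with "21"
C → match
D → no match — must start with "21"
E → no match — must start with "21"
F → no match — must start with "21"
Total matched: 2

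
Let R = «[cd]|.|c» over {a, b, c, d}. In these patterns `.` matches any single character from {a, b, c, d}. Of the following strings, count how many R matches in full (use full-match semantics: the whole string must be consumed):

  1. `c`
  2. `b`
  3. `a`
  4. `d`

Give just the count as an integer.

4

1 → match
2 → match
3 → match
4 → match
Total matched: 4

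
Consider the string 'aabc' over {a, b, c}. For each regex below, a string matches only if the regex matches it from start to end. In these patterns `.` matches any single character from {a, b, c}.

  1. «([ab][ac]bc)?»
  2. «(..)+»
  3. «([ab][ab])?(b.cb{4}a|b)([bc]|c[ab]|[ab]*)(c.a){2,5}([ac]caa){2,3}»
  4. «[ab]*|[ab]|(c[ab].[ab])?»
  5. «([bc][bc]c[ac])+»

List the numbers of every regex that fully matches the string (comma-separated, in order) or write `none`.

1, 2

1 → match
2 → match
3 → no match — must end with 'caa'
4 → no match
5 → no match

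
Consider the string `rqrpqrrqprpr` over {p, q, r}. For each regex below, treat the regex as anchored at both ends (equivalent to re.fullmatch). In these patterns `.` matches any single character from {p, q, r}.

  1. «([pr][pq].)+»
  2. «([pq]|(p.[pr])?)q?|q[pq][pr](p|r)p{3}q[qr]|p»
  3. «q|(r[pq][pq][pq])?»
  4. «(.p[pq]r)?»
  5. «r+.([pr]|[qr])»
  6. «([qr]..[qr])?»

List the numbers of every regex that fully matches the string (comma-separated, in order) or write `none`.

1 → match
2 → no match
3 → no match
4 → no match
5 → no match
6 → no match

1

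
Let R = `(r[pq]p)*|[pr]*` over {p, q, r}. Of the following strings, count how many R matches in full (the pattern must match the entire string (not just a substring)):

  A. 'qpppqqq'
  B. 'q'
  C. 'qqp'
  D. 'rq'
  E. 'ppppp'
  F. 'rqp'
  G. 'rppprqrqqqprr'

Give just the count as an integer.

2

A → no match
B → no match
C → no match
D → no match
E → match
F → match
G → no match
Total matched: 2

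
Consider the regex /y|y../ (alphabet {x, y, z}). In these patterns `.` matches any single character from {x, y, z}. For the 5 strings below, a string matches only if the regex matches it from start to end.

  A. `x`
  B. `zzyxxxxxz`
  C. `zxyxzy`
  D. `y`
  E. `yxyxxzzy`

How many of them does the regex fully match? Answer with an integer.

A → no match — must start with `y`
B → no match — must start with `y`
C → no match — must start with `y`
D → match
E → no match
Total matched: 1

1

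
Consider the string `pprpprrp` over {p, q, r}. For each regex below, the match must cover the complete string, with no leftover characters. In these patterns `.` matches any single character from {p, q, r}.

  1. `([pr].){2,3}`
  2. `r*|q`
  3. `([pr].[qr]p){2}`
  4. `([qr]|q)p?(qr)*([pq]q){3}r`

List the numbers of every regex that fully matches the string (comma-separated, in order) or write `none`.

1 → no match
2 → no match
3 → match
4 → no match — must end with `qr`

3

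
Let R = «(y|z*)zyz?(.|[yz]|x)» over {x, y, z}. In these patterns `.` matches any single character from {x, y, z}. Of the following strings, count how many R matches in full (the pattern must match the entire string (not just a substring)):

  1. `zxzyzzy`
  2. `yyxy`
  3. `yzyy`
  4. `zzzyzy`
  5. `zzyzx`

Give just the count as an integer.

1 → no match
2 → no match
3 → match
4 → match
5 → match
Total matched: 3

3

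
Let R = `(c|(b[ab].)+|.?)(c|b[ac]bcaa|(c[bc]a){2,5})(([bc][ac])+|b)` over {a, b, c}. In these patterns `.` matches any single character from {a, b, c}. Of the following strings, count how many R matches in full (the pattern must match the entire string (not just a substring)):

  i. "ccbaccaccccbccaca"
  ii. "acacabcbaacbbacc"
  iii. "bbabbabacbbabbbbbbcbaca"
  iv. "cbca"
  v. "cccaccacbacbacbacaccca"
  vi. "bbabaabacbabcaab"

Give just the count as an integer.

4

i → match
ii → no match
iii → match
iv → no match
v → match
vi → match
Total matched: 4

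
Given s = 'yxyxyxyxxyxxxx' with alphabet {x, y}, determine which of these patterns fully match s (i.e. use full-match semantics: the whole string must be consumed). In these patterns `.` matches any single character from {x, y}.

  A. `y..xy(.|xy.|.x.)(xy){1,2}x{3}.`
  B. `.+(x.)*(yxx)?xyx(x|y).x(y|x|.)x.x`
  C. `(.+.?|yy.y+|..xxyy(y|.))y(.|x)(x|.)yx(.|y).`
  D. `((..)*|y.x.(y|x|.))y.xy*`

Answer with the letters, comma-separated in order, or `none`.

A

A → match
B → no match
C → no match
D → no match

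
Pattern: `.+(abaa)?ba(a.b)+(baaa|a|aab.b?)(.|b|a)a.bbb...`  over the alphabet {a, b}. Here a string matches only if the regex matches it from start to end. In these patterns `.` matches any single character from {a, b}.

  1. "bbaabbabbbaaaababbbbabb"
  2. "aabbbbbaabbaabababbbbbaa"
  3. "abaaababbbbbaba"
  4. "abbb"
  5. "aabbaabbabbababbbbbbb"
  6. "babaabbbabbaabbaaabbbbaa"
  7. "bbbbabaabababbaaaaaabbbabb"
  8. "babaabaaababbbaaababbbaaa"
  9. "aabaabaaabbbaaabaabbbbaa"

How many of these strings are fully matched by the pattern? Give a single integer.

1 → no match
2 → match
3 → no match
4 → no match
5 → match
6 → no match
7 → no match
8 → no match
9 → no match
Total matched: 2

2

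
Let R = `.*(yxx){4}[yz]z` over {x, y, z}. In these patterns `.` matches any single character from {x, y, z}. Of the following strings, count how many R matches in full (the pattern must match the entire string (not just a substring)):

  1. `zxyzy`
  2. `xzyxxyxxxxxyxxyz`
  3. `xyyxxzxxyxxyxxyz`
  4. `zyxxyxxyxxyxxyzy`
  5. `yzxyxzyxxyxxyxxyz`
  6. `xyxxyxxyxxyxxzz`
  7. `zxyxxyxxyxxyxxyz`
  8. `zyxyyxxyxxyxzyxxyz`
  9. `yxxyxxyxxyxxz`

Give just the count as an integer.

1 → no match — must end with `z`
2 → no match
3 → no match
4 → no match — must end with `z`
5 → no match
6 → match
7 → match
8 → no match
9 → no match
Total matched: 2

2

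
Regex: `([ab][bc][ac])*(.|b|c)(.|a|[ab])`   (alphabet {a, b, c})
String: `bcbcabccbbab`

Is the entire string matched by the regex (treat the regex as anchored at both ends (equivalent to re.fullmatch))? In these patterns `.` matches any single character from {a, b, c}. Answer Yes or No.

No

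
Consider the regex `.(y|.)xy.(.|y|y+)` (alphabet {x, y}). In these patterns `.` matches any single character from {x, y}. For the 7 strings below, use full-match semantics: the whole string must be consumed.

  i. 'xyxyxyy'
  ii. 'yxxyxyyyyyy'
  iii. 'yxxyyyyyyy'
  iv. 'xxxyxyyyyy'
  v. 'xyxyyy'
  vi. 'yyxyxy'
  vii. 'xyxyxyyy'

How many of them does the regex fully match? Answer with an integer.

7

i → match
ii → match
iii → match
iv → match
v → match
vi → match
vii → match
Total matched: 7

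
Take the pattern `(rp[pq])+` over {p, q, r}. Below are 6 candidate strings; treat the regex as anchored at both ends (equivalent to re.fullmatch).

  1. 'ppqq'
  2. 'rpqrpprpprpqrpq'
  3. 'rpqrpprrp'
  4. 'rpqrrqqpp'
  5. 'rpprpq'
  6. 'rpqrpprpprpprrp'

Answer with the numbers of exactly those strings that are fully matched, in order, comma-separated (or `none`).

2, 5

1 → no match — must start with 'rp'
2 → match
3 → no match
4 → no match
5 → match
6 → no match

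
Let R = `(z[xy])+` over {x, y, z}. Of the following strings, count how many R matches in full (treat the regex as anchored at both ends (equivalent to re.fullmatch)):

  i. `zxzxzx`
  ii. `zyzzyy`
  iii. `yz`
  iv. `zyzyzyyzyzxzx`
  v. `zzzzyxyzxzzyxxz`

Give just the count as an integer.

i → match
ii → no match
iii → no match — must start with `z`
iv → no match
v → no match
Total matched: 1

1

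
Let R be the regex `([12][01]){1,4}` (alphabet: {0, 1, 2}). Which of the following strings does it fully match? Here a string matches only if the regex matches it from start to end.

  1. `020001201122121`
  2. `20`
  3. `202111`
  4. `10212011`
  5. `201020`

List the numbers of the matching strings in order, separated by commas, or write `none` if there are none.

2, 3, 4, 5

1 → no match
2. `20` → match
3. `202111` → match
4. `10212011` → match
5. `201020` → match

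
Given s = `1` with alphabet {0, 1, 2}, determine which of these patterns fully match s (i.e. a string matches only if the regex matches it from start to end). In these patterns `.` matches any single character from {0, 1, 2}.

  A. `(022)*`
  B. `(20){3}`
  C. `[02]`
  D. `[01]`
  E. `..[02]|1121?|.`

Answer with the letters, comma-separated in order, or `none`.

D, E

A → no match
B → no match — must start with `20`
C → no match
D → match
E → match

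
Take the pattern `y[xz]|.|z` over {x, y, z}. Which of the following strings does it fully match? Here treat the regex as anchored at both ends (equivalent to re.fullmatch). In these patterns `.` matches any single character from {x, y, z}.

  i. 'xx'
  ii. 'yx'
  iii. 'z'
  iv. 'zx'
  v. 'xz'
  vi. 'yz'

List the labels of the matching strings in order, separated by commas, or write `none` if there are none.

ii, iii, vi

i → no match
ii → match
iii → match
iv → no match
v → no match
vi → match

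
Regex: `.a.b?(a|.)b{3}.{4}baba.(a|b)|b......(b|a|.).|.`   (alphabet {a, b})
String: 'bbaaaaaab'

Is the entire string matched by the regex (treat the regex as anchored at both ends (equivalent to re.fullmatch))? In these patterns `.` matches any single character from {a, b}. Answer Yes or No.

Yes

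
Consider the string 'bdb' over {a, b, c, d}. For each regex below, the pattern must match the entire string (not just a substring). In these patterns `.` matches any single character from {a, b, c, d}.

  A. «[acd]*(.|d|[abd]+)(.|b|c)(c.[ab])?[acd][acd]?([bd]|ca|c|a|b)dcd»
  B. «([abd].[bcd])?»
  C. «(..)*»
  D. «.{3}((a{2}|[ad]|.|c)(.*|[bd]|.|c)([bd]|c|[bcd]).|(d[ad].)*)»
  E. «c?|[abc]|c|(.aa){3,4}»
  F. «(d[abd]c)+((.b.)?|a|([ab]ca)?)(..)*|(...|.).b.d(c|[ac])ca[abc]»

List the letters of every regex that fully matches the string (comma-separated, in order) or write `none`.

B, D

A → no match — must end with 'dcd'
B → match
C → no match
D → match
E → no match
F → no match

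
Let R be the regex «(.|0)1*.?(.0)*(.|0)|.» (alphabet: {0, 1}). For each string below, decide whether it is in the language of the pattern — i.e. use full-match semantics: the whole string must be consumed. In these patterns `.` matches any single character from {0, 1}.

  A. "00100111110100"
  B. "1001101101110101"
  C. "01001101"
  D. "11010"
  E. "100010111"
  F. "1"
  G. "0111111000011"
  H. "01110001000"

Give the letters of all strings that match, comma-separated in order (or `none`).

F

A → no match
B → no match
C → no match
D → no match
E → no match
F → match
G → no match
H → no match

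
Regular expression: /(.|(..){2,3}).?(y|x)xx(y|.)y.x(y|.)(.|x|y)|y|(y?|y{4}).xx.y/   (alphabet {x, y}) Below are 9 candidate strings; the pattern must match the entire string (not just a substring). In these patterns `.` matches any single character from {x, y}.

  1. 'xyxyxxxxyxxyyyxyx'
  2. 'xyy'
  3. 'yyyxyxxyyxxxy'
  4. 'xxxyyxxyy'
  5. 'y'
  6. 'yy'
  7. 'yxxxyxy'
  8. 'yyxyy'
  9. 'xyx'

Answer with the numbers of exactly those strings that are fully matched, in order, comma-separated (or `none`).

1 → no match
2 → no match
3 → match
4 → no match
5 → match
6 → no match
7 → no match
8 → no match
9 → no match

3, 5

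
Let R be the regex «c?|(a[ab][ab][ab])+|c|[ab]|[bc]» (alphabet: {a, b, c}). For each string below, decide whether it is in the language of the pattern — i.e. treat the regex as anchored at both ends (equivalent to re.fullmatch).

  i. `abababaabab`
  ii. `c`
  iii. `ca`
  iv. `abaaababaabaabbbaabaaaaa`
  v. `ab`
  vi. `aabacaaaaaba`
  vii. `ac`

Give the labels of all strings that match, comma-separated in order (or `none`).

ii, iv

i → no match
ii → match
iii → no match
iv → match
v → no match
vi → no match
vii → no match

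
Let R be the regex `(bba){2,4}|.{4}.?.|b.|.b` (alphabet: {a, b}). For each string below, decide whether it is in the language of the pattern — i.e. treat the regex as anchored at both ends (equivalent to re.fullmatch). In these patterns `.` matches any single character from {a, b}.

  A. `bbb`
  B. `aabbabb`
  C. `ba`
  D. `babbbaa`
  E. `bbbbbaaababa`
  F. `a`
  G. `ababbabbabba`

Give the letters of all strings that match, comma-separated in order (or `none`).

A → no match
B → no match
C → match
D → no match
E → no match
F → no match
G → no match

C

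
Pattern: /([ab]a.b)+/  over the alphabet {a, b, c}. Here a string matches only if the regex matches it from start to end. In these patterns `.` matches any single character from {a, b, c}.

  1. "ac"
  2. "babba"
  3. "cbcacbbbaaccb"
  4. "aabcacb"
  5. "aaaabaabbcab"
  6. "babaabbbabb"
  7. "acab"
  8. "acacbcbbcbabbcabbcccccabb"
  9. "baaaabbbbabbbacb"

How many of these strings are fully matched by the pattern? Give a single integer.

1 → no match — must end with "b"
2 → no match — must end with "b"
3 → no match
4 → no match
5 → no match
6 → no match
7 → no match
8 → no match
9 → no match
Total matched: 0

0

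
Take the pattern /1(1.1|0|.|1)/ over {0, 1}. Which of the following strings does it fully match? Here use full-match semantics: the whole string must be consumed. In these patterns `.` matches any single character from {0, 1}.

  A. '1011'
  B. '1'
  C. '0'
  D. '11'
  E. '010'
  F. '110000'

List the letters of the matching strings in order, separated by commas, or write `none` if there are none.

A → no match
B → no match
C → no match — must start with '1'
D → match
E → no match — must start with '1'
F → no match

D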